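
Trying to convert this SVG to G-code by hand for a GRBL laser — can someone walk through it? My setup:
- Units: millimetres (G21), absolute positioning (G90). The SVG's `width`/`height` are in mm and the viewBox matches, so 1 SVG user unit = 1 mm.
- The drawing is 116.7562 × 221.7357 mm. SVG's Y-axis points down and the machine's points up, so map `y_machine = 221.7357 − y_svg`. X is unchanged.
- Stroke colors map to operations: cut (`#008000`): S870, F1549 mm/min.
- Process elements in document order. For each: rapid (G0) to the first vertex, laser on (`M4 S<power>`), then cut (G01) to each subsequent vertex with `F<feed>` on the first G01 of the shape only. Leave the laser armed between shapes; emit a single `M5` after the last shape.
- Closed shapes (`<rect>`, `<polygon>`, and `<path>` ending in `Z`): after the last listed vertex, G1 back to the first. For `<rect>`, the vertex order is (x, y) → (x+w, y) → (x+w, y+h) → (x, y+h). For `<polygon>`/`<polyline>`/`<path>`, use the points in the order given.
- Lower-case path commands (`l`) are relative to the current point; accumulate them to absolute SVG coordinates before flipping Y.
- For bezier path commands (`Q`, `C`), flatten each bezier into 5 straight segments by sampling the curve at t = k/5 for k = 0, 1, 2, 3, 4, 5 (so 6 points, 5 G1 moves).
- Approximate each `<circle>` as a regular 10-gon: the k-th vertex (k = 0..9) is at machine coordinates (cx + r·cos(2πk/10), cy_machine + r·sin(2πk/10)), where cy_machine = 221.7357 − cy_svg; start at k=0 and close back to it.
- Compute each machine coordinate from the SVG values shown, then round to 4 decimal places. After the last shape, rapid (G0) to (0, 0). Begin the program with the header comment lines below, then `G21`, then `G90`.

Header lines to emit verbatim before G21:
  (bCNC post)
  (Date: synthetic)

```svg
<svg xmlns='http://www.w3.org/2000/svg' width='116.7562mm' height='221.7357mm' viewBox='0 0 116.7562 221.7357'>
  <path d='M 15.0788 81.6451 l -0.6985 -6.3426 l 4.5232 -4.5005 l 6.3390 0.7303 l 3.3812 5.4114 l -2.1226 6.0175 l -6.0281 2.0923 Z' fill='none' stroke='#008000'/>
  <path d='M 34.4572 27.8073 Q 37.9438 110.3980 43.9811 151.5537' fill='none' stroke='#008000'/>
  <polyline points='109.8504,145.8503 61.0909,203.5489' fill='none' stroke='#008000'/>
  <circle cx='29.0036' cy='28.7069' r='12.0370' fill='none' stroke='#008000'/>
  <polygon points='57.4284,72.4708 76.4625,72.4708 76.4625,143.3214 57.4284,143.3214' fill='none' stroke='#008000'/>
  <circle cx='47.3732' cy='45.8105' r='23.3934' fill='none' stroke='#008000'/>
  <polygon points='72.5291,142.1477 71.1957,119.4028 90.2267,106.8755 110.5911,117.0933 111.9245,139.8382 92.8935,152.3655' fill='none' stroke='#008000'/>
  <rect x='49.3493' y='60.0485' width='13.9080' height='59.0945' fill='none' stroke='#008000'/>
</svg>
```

(bCNC post)
(Date: synthetic)
G21
G90
G0 X15.0788 Y140.0906
M4 S870
G01 X14.3803 Y146.4332 F1549
G01 X18.9035 Y150.9337
G01 X25.2425 Y150.2034
G01 X28.6237 Y144.7920
G01 X26.5011 Y138.7745
G01 X20.4730 Y136.6822
G01 X15.0788 Y140.0906
G0 X34.4572 Y193.9284
M4 S870
G01 X35.9539 Y162.5495 F1549
G01 X37.6546 Y134.4854
G01 X39.5594 Y109.7362
G01 X41.6682 Y88.3017
G01 X43.9811 Y70.1820
G0 X109.8504 Y75.8854
M4 S870
G01 X61.0909 Y18.1868 F1549
G0 X41.0406 Y193.0288
M4 S870
G01 X38.7417 Y200.1040 F1549
G01 X32.7232 Y204.4767
G01 X25.2840 Y204.4767
G01 X19.2655 Y200.1040
G01 X16.9666 Y193.0288
G01 X19.2655 Y185.9536
G01 X25.2840 Y181.5809
G01 X32.7232 Y181.5809
G01 X38.7417 Y185.9536
G01 X41.0406 Y193.0288
G0 X57.4284 Y149.2649
M4 S870
G01 X76.4625 Y149.2649 F1549
G01 X76.4625 Y78.4143
G01 X57.4284 Y78.4143
G01 X57.4284 Y149.2649
G0 X70.7666 Y175.9252
M4 S870
G01 X66.2989 Y189.6755 F1549
G01 X54.6022 Y198.1736
G01 X40.1442 Y198.1736
G01 X28.4475 Y189.6755
G01 X23.9798 Y175.9252
G01 X28.4475 Y162.1749
G01 X40.1442 Y153.6768
G01 X54.6022 Y153.6768
G01 X66.2989 Y162.1749
G01 X70.7666 Y175.9252
G0 X72.5291 Y79.5880
M4 S870
G01 X71.1957 Y102.3329 F1549
G01 X90.2267 Y114.8602
G01 X110.5911 Y104.6424
G01 X111.9245 Y81.8975
G01 X92.8935 Y69.3702
G01 X72.5291 Y79.5880
G0 X49.3493 Y161.6872
M4 S870
G01 X63.2573 Y161.6872 F1549
G01 X63.2573 Y102.5927
G01 X49.3493 Y102.5927
G01 X49.3493 Y161.6872
M5
G0 X0.0000 Y0.0000

Since the viewBox matches the mm dimensions, user units are millimetres directly. The only transform is the Y-flip y_m = 221.7357 − y_svg.

Shape 1 is a regular polygon drawn with `<path>`. Its stroke #008000 means cut at S870, F1549. After flipping Y the toolpath is (15.0788,140.0906) → (14.3803,146.4332) → (18.9035,150.9337) → (25.2425,150.2034) → (28.6237,144.7920) → (26.5011,138.7745) → (20.4730,136.6822) → (15.0788,140.0906), returning to the start.

Shape 2 is a quadratic bezier drawn with `<path>`. Its stroke #008000 means cut at S870, F1549. After flipping Y the toolpath is (34.4572,193.9284) → (35.9539,162.5495) → (37.6546,134.4854) → (39.5594,109.7362) → (41.6682,88.3017) → (43.9811,70.1820).

Shape 3 is a line segment drawn with `<polyline>`. Its stroke #008000 means cut at S870, F1549. After flipping Y the toolpath is (109.8504,75.8854) → (61.0909,18.1868).

Shape 4 is a circle drawn with `<circle>`. Its stroke #008000 means cut at S870, F1549. After flipping Y the toolpath is (41.0406,193.0288) → (38.7417,200.1040) → (32.7232,204.4767) → (25.2840,204.4767) → (19.2655,200.1040) → (16.9666,193.0288) → (19.2655,185.9536) → (25.2840,181.5809) → (32.7232,181.5809) → (38.7417,185.9536) → (41.0406,193.0288), returning to the start.

Shape 5 is a rectangle drawn with `<polygon>`. Its stroke #008000 means cut at S870, F1549. After flipping Y the toolpath is (57.4284,149.2649) → (76.4625,149.2649) → (76.4625,78.4143) → (57.4284,78.4143) → (57.4284,149.2649), returning to the start.

Shape 6 is a circle drawn with `<circle>`. Its stroke #008000 means cut at S870, F1549. After flipping Y the toolpath is (70.7666,175.9252) → (66.2989,189.6755) → (54.6022,198.1736) → (40.1442,198.1736) → (28.4475,189.6755) → (23.9798,175.9252) → (28.4475,162.1749) → (40.1442,153.6768) → (54.6022,153.6768) → (66.2989,162.1749) → (70.7666,175.9252), returning to the start.

Shape 7 is a regular polygon drawn with `<polygon>`. Its stroke #008000 means cut at S870, F1549. After flipping Y the toolpath is (72.5291,79.5880) → (71.1957,102.3329) → (90.2267,114.8602) → (110.5911,104.6424) → (111.9245,81.8975) → (92.8935,69.3702) → (72.5291,79.5880), returning to the start.

Shape 8 is a rectangle drawn with `<rect>`. Its stroke #008000 means cut at S870, F1549. After flipping Y the toolpath is (49.3493,161.6872) → (63.2573,161.6872) → (63.2573,102.5927) → (49.3493,102.5927) → (49.3493,161.6872), returning to the start.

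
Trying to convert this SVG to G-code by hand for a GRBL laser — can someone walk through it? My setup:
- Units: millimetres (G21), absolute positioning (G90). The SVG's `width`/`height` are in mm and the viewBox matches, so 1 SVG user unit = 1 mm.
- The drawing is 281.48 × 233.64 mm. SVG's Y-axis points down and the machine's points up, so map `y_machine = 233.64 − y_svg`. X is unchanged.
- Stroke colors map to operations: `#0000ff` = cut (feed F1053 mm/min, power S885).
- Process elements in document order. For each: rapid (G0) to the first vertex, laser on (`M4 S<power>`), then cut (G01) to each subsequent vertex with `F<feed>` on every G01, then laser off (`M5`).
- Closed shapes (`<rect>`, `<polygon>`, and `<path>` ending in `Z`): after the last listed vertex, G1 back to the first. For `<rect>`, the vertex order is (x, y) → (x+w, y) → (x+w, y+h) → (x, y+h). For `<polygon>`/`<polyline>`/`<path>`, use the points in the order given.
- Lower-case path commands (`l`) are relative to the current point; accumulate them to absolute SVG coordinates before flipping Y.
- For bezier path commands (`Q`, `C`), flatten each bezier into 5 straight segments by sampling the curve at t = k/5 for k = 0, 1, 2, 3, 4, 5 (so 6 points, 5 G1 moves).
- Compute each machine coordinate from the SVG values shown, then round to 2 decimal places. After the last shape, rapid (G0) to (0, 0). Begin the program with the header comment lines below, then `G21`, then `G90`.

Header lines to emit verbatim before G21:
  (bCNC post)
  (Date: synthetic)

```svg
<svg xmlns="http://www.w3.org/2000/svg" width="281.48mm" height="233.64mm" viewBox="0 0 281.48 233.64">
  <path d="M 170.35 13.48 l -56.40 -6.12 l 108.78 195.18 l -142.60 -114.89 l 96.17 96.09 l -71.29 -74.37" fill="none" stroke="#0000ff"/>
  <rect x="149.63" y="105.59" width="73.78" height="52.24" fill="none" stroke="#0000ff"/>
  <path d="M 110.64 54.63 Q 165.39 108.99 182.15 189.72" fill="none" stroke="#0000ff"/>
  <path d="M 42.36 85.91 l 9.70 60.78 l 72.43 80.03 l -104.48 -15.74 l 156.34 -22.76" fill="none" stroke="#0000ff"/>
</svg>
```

viewBox `0 0 281.48 233.64` with mm width/height → 1 unit = 1 mm. Flip: y_m = 233.64 − y_svg.

**Shape 1** — `<path>` open polyline, stroke `#0000ff` → cut (S885, F1053). Machine vertices: (170.35,220.16) → (113.95,226.28) → (222.73,31.10) → (80.13,145.99) → (176.30,49.90) → (105.01,124.27). Open path.

**Shape 2** — `<rect>` rectangle, stroke `#0000ff` → cut (S885, F1053). Machine vertices: (149.63,128.05) → (223.41,128.05) → (223.41,75.81) → (149.63,75.81) → (149.63,128.05). Closed: final G1 returns to the first vertex.

**Shape 3** — `<path>` quadratic bezier, stroke `#0000ff` → cut (S885, F1053). Control points (SVG): P0=(110.64,54.63), P1=(165.39,108.99), P2=(182.15,189.72); sampled at t=k/5. Machine vertices: (110.64,179.01) → (131.02,156.21) → (148.36,131.30) → (162.66,104.28) → (173.93,75.16) → (182.15,43.92). Open path.

**Shape 4** — `<path>` open polyline, stroke `#0000ff` → cut (S885, F1053). Machine vertices: (42.36,147.73) → (52.06,86.95) → (124.49,6.92) → (20.01,22.66) → (176.35,45.42). Open path.

(bCNC post)
(Date: synthetic)
G21
G90
G0 X170.35 Y220.16
M4 S885
G01 X113.95 Y226.28 F1053
G01 X222.73 Y31.10 F1053
G01 X80.13 Y145.99 F1053
G01 X176.30 Y49.90 F1053
G01 X105.01 Y124.27 F1053
M5
G0 X149.63 Y128.05
M4 S885
G01 X223.41 Y128.05 F1053
G01 X223.41 Y75.81 F1053
G01 X149.63 Y75.81 F1053
G01 X149.63 Y128.05 F1053
M5
G0 X110.64 Y179.01
M4 S885
G01 X131.02 Y156.21 F1053
G01 X148.36 Y131.30 F1053
G01 X162.66 Y104.28 F1053
G01 X173.93 Y75.16 F1053
G01 X182.15 Y43.92 F1053
M5
G0 X42.36 Y147.73
M4 S885
G01 X52.06 Y86.95 F1053
G01 X124.49 Y6.92 F1053
G01 X20.01 Y22.66 F1053
G01 X176.35 Y45.42 F1053
M5
G0 X0.00 Y0.00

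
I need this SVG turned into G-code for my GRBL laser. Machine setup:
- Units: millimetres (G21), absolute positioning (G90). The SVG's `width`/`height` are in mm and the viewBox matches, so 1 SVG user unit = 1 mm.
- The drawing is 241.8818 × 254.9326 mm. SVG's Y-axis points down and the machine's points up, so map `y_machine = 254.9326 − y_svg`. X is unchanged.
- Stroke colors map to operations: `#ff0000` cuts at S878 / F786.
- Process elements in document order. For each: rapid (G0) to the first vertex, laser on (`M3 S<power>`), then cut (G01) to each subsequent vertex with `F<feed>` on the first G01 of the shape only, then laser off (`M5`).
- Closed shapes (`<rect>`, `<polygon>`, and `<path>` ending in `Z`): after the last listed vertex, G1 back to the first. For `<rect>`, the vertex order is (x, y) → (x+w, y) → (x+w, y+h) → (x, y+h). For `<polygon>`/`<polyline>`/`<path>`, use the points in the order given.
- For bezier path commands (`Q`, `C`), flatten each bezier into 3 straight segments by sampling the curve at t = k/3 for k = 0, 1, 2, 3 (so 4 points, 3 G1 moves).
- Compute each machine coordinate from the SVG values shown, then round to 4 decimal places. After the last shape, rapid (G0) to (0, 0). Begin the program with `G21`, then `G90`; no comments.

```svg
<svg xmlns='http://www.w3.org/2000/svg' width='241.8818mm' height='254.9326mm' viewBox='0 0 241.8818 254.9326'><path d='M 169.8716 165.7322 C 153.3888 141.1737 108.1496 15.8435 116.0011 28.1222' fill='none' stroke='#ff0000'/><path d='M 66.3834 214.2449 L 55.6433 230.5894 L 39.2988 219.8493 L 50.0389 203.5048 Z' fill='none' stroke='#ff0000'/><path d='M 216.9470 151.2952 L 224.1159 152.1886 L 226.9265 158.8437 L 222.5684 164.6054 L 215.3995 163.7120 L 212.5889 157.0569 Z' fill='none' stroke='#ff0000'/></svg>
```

G21
G90
G0 X169.8716 Y89.2004
M3 S878
G01 X146.8347 Y138.5206 F786
G01 X122.8151 Y202.0484
G01 X116.0011 Y226.8104
M5
G0 X66.3834 Y40.6877
M3 S878
G01 X55.6433 Y24.3432 F786
G01 X39.2988 Y35.0833
G01 X50.0389 Y51.4278
G01 X66.3834 Y40.6877
M5
G0 X216.9470 Y103.6374
M3 S878
G01 X224.1159 Y102.7440 F786
G01 X226.9265 Y96.0889
G01 X222.5684 Y90.3272
G01 X215.3995 Y91.2206
G01 X212.5889 Y97.8757
G01 X216.9470 Y103.6374
M5
G0 X0.0000 Y0.0000

viewBox `0 0 241.8818 254.9326` with mm width/height → 1 unit = 1 mm. Flip: y_m = 254.9326 − y_svg.

**Shape 1** — `<path>` cubic bezier, stroke `#ff0000` → cut (S878, F786). Control points (SVG): P0=(169.8716,165.7322), P1=(153.3888,141.1737), P2=(108.1496,15.8435), P3=(116.0011,28.1222); sampled at t=k/3. Machine vertices: (169.8716,89.2004) → (146.8347,138.5206) → (122.8151,202.0484) → (116.0011,226.8104). Open path.

**Shape 2** — `<path>` regular polygon, stroke `#ff0000` → cut (S878, F786). Machine vertices: (66.3834,40.6877) → (55.6433,24.3432) → (39.2988,35.0833) → (50.0389,51.4278) → (66.3834,40.6877). Closed: final G1 returns to the first vertex.

**Shape 3** — `<path>` regular polygon, stroke `#ff0000` → cut (S878, F786). Machine vertices: (216.9470,103.6374) → (224.1159,102.7440) → (226.9265,96.0889) → (222.5684,90.3272) → (215.3995,91.2206) → (212.5889,97.8757) → (216.9470,103.6374). Closed: final G1 returns to the first vertex.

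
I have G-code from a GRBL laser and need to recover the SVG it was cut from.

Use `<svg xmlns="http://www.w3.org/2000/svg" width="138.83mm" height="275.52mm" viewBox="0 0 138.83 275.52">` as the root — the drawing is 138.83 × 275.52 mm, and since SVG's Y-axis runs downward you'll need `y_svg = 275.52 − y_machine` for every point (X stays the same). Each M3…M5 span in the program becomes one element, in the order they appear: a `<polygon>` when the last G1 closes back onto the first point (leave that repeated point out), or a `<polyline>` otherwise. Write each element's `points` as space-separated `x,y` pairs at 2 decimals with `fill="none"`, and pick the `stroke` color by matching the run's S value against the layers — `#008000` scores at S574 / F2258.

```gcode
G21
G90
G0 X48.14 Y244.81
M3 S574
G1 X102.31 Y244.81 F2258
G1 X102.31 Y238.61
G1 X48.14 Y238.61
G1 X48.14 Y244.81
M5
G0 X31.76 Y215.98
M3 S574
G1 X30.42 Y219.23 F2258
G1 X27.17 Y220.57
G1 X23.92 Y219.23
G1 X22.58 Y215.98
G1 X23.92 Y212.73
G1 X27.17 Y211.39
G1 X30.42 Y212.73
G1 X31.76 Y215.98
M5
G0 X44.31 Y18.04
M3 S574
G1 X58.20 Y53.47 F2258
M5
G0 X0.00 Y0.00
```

<svg xmlns="http://www.w3.org/2000/svg" width="138.83mm" height="275.52mm" viewBox="0 0 138.83 275.52">
  <polygon points="48.14,30.71 102.31,30.71 102.31,36.91 48.14,36.91" fill="none" stroke="#008000"/>
  <polygon points="31.76,59.54 30.42,56.29 27.17,54.95 23.92,56.29 22.58,59.54 23.92,62.79 27.17,64.13 30.42,62.79" fill="none" stroke="#008000"/>
  <polyline points="44.31,257.48 58.20,222.05" fill="none" stroke="#008000"/>
</svg>

y_svg = 275.52 − y_m. Every run uses S574, so all elements get stroke `#008000` (score).

[1] closed run; points: 48.14,30.71 102.31,30.71 102.31,36.91 48.14,36.91

[2] closed run; points: 31.76,59.54 30.42,56.29 27.17,54.95 23.92,56.29 22.58,59.54 23.92,62.79 27.17,64.13 30.42,62.79

[3] open run; points: 44.31,257.48 58.20,222.05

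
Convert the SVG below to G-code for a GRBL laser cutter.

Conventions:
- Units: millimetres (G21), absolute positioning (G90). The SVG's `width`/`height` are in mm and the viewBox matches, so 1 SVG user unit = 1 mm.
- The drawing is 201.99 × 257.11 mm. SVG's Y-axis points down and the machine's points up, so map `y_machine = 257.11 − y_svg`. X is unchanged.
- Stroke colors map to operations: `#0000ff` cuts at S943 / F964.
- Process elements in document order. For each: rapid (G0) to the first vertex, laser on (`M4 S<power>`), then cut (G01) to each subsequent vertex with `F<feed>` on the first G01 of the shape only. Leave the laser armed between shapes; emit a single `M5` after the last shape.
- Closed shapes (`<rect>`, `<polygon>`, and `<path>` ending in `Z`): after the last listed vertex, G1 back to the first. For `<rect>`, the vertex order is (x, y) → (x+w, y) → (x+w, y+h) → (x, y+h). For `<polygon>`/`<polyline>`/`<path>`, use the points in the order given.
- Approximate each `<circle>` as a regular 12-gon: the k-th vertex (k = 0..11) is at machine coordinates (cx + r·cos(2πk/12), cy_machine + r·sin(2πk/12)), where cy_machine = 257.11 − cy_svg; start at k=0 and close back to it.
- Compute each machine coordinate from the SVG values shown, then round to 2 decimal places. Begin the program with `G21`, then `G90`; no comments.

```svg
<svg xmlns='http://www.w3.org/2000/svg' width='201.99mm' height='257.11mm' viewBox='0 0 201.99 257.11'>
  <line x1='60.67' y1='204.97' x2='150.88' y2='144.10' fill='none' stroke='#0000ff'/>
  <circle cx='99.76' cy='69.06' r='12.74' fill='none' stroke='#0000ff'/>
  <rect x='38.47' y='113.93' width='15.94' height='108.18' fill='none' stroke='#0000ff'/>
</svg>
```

G21
G90
G0 X60.67 Y52.14
M4 S943
G01 X150.88 Y113.01 F964
G0 X112.50 Y188.05
M4 S943
G01 X110.79 Y194.42 F964
G01 X106.13 Y199.08
G01 X99.76 Y200.79
G01 X93.39 Y199.08
G01 X88.73 Y194.42
G01 X87.02 Y188.05
G01 X88.73 Y181.68
G01 X93.39 Y177.02
G01 X99.76 Y175.31
G01 X106.13 Y177.02
G01 X110.79 Y181.68
G01 X112.50 Y188.05
G0 X38.47 Y143.18
M4 S943
G01 X54.41 Y143.18 F964
G01 X54.41 Y35.00
G01 X38.47 Y35.00
G01 X38.47 Y143.18
M5

1 u = 1 mm; y_m = 257.11 − y.

[1] `<line>` line segment, #0000ff→cut S943 F964: (60.67,52.14) → (150.88,113.01)

[2] `<circle>` circle, #0000ff→cut S943 F964: (112.50,188.05) → (110.79,194.42) → (106.13,199.08) → (99.76,200.79) → (93.39,199.08) → (88.73,194.42) → (87.02,188.05) → (88.73,181.68) → (93.39,177.02) → (99.76,175.31) → (106.13,177.02) → (110.79,181.68) → (112.50,188.05) (closed)

[3] `<rect>` rectangle, #0000ff→cut S943 F964: (38.47,143.18) → (54.41,143.18) → (54.41,35.00) → (38.47,35.00) → (38.47,143.18) (closed)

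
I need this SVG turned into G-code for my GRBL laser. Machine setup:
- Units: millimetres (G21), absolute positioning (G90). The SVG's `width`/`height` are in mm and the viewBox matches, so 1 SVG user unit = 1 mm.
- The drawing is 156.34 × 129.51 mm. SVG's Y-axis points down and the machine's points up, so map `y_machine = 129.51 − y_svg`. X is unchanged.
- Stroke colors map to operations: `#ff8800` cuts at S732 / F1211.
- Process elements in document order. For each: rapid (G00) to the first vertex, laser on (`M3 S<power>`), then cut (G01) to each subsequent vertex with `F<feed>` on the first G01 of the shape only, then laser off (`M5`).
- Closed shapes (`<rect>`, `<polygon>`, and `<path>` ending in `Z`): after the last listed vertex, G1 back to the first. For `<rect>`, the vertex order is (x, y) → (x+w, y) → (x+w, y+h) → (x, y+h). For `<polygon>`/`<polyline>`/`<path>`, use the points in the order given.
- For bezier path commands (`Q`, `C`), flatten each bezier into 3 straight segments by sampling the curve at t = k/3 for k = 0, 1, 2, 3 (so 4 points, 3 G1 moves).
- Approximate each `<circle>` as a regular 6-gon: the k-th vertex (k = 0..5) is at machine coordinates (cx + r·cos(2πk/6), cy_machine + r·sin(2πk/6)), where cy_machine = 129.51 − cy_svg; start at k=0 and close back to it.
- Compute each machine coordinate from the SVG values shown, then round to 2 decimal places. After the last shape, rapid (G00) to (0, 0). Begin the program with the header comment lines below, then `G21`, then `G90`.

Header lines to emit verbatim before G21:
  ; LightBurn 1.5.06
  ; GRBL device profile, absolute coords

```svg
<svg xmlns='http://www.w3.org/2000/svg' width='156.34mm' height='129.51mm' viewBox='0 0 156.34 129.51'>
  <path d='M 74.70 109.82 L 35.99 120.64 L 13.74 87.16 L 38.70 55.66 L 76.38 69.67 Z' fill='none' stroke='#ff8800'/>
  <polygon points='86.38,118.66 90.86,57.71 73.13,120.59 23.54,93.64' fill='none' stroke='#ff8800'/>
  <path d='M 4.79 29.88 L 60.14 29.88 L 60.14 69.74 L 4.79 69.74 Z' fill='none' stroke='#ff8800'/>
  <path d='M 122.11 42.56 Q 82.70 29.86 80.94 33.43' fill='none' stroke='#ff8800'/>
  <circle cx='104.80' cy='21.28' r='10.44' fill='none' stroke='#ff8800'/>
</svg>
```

1 u = 1 mm; y_m = 129.51 − y.

[1] `<path>` regular polygon, #ff8800→cut S732 F1211: (74.70,19.69) → (35.99,8.87) → (13.74,42.35) → (38.70,73.85) → (76.38,59.84) → (74.70,19.69) (closed)

[2] `<polygon>` closed polygon, #ff8800→cut S732 F1211: (86.38,10.85) → (90.86,71.80) → (73.13,8.92) → (23.54,35.87) → (86.38,10.85) (closed)

[3] `<path>` rectangle, #ff8800→cut S732 F1211: (4.79,99.63) → (60.14,99.63) → (60.14,59.77) → (4.79,59.77) → (4.79,99.63) (closed)

[4] `<path>` quadratic bezier, #ff8800→cut S732 F1211: (122.11,86.95) → (100.02,93.61) → (86.30,96.65) → (80.94,96.08)

[5] `<circle>` circle, #ff8800→cut S732 F1211: (115.24,108.23) → (110.02,117.27) → (99.58,117.27) → (94.36,108.23) → (99.58,99.19) → (110.02,99.19) → (115.24,108.23) (closed)

; LightBurn 1.5.06
; GRBL device profile, absolute coords
G21
G90
G00 X74.70 Y19.69
M3 S732
G01 X35.99 Y8.87 F1211
G01 X13.74 Y42.35
G01 X38.70 Y73.85
G01 X76.38 Y59.84
G01 X74.70 Y19.69
M5
G00 X86.38 Y10.85
M3 S732
G01 X90.86 Y71.80 F1211
G01 X73.13 Y8.92
G01 X23.54 Y35.87
G01 X86.38 Y10.85
M5
G00 X4.79 Y99.63
M3 S732
G01 X60.14 Y99.63 F1211
G01 X60.14 Y59.77
G01 X4.79 Y59.77
G01 X4.79 Y99.63
M5
G00 X122.11 Y86.95
M3 S732
G01 X100.02 Y93.61 F1211
G01 X86.30 Y96.65
G01 X80.94 Y96.08
M5
G00 X115.24 Y108.23
M3 S732
G01 X110.02 Y117.27 F1211
G01 X99.58 Y117.27
G01 X94.36 Y108.23
G01 X99.58 Y99.19
G01 X110.02 Y99.19
G01 X115.24 Y108.23
M5
G00 X0.00 Y0.00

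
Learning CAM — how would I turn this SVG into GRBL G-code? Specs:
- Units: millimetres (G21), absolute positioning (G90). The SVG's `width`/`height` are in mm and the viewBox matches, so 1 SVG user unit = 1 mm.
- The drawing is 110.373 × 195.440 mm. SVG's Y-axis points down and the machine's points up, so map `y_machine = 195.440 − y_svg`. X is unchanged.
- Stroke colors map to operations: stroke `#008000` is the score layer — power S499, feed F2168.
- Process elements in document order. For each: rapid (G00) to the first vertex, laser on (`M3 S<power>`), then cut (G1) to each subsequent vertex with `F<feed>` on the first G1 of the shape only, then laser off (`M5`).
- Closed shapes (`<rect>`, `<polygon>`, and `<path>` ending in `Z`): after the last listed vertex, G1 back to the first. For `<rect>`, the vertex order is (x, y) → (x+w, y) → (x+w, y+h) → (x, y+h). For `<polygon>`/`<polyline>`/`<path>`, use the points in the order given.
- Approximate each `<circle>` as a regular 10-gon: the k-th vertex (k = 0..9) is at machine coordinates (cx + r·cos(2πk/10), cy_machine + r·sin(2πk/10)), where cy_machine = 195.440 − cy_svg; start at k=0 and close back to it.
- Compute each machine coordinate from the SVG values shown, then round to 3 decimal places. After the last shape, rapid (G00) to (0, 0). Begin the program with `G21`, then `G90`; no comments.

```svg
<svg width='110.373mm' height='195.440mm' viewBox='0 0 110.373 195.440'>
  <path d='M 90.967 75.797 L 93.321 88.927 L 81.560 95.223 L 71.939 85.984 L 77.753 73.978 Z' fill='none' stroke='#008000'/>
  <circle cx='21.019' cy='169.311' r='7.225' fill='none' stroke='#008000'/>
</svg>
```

G21
G90
G00 X90.967 Y119.643
M3 S499
G1 X93.321 Y106.513 F2168
G1 X81.560 Y100.217
G1 X71.939 Y109.456
G1 X77.753 Y121.462
G1 X90.967 Y119.643
M5
G00 X28.244 Y26.129
M3 S499
G1 X26.864 Y30.376 F2168
G1 X23.252 Y33.000
G1 X18.786 Y33.000
G1 X15.174 Y30.376
G1 X13.794 Y26.129
G1 X15.174 Y21.882
G1 X18.786 Y19.258
G1 X23.252 Y19.258
G1 X26.864 Y21.882
G1 X28.244 Y26.129
M5
G00 X0.000 Y0.000

viewBox `0 0 110.373 195.440` with mm width/height → 1 unit = 1 mm. Flip: y_m = 195.440 − y_svg.

**Shape 1** — `<path>` regular polygon, stroke `#008000` → score (S499, F2168). Machine vertices: (90.967,119.643) → (93.321,106.513) → (81.560,100.217) → (71.939,109.456) → (77.753,121.462) → (90.967,119.643). Closed: final G1 returns to the first vertex.

**Shape 2** — `<circle>` circle, stroke `#008000` → score (S499, F2168). Machine vertices: (28.244,26.129) → (26.864,30.376) → (23.252,33.000) → (18.786,33.000) → (15.174,30.376) → (13.794,26.129) → (15.174,21.882) → (18.786,19.258) → (23.252,19.258) → (26.864,21.882) → (28.244,26.129). Closed: final G1 returns to the first vertex.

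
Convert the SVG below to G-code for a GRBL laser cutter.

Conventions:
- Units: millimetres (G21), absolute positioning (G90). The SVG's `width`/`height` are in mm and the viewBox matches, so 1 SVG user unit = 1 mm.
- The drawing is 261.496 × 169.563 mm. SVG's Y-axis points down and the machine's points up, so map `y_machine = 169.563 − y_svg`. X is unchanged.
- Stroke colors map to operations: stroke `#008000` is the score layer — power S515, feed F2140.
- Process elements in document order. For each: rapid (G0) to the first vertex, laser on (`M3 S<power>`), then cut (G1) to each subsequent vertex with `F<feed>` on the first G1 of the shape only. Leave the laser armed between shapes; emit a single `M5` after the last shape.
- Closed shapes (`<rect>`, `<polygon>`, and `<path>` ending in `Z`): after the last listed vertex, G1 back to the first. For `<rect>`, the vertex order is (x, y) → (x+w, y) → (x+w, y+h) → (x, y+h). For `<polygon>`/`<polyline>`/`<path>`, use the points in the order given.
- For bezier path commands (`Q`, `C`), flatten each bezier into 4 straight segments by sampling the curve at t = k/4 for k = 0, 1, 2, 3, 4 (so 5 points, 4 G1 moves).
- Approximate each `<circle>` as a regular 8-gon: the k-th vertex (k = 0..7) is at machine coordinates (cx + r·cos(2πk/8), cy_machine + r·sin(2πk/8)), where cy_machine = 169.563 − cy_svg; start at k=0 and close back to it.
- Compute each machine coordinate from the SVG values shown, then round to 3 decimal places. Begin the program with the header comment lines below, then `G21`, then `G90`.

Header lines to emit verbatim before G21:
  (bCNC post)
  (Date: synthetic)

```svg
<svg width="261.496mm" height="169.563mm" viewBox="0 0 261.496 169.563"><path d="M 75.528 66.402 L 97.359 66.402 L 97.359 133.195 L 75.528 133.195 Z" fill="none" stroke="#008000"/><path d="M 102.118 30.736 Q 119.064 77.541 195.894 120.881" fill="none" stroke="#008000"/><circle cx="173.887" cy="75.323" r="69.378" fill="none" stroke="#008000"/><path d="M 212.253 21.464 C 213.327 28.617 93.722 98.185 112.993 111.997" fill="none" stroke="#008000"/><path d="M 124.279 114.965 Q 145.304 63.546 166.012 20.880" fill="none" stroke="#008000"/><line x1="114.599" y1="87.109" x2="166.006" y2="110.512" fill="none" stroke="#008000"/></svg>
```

(bCNC post)
(Date: synthetic)
G21
G90
G0 X75.528 Y103.161
M3 S515
G1 X97.359 Y103.161 F2140
G1 X97.359 Y36.368
G1 X75.528 Y36.368
G1 X75.528 Y103.161
G0 X102.118 Y138.827
M3 S515
G1 X114.334 Y115.641 F2140
G1 X134.035 Y92.888
G1 X161.222 Y70.569
G1 X195.894 Y48.682
G0 X243.265 Y94.240
M3 S515
G1 X222.945 Y143.298 F2140
G1 X173.887 Y163.618
G1 X124.829 Y143.298
G1 X104.509 Y94.240
G1 X124.829 Y45.182
G1 X173.887 Y24.862
G1 X222.945 Y45.182
G1 X243.265 Y94.240
G0 X212.253 Y148.099
M3 S515
G1 X194.487 Y132.878 F2140
G1 X155.799 Y105.330
G1 X120.523 Y76.533
G1 X112.993 Y57.566
G0 X124.279 Y54.598
M3 S515
G1 X134.772 Y79.760 F2140
G1 X145.225 Y103.829
G1 X155.638 Y126.803
G1 X166.012 Y148.683
G0 X114.599 Y82.454
M3 S515
G1 X166.006 Y59.051 F2140
M5

1 u = 1 mm; y_m = 169.563 − y.

[1] `<path>` rectangle, #008000→score S515 F2140: (75.528,103.161) → (97.359,103.161) → (97.359,36.368) → (75.528,36.368) → (75.528,103.161) (closed)

[2] `<path>` quadratic bezier, #008000→score S515 F2140: (102.118,138.827) → (114.334,115.641) → (134.035,92.888) → (161.222,70.569) → (195.894,48.682)

[3] `<circle>` circle, #008000→score S515 F2140: (243.265,94.240) → (222.945,143.298) → (173.887,163.618) → (124.829,143.298) → (104.509,94.240) → (124.829,45.182) → (173.887,24.862) → (222.945,45.182) → (243.265,94.240) (closed)

[4] `<path>` cubic bezier, #008000→score S515 F2140: (212.253,148.099) → (194.487,132.878) → (155.799,105.330) → (120.523,76.533) → (112.993,57.566)

[5] `<path>` quadratic bezier, #008000→score S515 F2140: (124.279,54.598) → (134.772,79.760) → (145.225,103.829) → (155.638,126.803) → (166.012,148.683)

[6] `<line>` line segment, #008000→score S515 F2140: (114.599,82.454) → (166.006,59.051)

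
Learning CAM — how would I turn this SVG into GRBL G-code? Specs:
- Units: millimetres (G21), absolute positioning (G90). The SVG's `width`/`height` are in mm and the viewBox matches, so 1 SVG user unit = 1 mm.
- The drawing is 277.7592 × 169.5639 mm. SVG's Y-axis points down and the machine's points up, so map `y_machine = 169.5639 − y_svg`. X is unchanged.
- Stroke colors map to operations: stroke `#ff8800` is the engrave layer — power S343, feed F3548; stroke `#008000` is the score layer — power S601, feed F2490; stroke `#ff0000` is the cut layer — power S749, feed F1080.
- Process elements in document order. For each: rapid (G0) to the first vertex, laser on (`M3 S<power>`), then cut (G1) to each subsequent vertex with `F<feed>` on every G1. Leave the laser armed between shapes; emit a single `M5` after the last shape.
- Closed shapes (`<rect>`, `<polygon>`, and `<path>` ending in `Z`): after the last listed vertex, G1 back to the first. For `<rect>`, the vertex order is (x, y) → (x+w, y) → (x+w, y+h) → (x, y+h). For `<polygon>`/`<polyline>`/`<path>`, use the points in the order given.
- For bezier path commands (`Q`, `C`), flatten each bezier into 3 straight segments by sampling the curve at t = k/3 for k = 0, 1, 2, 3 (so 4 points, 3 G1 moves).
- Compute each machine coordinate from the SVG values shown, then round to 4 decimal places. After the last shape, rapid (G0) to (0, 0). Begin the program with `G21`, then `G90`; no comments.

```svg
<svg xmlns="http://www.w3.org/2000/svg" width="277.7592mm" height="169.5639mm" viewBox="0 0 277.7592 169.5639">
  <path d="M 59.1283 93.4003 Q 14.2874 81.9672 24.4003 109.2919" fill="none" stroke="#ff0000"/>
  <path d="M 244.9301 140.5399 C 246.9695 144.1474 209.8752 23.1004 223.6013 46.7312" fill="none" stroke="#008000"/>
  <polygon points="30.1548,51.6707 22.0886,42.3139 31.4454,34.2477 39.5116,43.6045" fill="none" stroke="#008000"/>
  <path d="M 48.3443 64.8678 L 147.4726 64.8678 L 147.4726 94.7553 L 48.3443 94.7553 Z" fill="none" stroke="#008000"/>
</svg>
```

G21
G90
G0 X59.1283 Y76.1636
M3 S749
G1 X35.3403 Y79.4792 F1080
G1 X23.7643 Y74.1820 F1080
G1 X24.4003 Y60.2720 F1080
G0 X244.9301 Y29.0240
M3 S601
G1 X237.2566 Y56.9927 F2490
G1 X223.4837 Y108.2128 F2490
G1 X223.6013 Y122.8327 F2490
G0 X30.1548 Y117.8932
M3 S601
G1 X22.0886 Y127.2500 F2490
G1 X31.4454 Y135.3162 F2490
G1 X39.5116 Y125.9594 F2490
G1 X30.1548 Y117.8932 F2490
G0 X48.3443 Y104.6961
M3 S601
G1 X147.4726 Y104.6961 F2490
G1 X147.4726 Y74.8086 F2490
G1 X48.3443 Y74.8086 F2490
G1 X48.3443 Y104.6961 F2490
M5
G0 X0.0000 Y0.0000

Since the viewBox matches the mm dimensions, user units are millimetres directly. The only transform is the Y-flip y_m = 169.5639 − y_svg.

Shape 1 is a quadratic bezier drawn with `<path>`. Its stroke #ff0000 means cut at S749, F1080. After flipping Y the toolpath is (59.1283,76.1636) → (35.3403,79.4792) → (23.7643,74.1820) → (24.4003,60.2720).

Shape 2 is a cubic bezier drawn with `<path>`. Its stroke #008000 means score at S601, F2490. After flipping Y the toolpath is (244.9301,29.0240) → (237.2566,56.9927) → (223.4837,108.2128) → (223.6013,122.8327).

Shape 3 is a regular polygon drawn with `<polygon>`. Its stroke #008000 means score at S601, F2490. After flipping Y the toolpath is (30.1548,117.8932) → (22.0886,127.2500) → (31.4454,135.3162) → (39.5116,125.9594) → (30.1548,117.8932), returning to the start.

Shape 4 is a rectangle drawn with `<path>`. Its stroke #008000 means score at S601, F2490. After flipping Y the toolpath is (48.3443,104.6961) → (147.4726,104.6961) → (147.4726,74.8086) → (48.3443,74.8086) → (48.3443,104.6961), returning to the start.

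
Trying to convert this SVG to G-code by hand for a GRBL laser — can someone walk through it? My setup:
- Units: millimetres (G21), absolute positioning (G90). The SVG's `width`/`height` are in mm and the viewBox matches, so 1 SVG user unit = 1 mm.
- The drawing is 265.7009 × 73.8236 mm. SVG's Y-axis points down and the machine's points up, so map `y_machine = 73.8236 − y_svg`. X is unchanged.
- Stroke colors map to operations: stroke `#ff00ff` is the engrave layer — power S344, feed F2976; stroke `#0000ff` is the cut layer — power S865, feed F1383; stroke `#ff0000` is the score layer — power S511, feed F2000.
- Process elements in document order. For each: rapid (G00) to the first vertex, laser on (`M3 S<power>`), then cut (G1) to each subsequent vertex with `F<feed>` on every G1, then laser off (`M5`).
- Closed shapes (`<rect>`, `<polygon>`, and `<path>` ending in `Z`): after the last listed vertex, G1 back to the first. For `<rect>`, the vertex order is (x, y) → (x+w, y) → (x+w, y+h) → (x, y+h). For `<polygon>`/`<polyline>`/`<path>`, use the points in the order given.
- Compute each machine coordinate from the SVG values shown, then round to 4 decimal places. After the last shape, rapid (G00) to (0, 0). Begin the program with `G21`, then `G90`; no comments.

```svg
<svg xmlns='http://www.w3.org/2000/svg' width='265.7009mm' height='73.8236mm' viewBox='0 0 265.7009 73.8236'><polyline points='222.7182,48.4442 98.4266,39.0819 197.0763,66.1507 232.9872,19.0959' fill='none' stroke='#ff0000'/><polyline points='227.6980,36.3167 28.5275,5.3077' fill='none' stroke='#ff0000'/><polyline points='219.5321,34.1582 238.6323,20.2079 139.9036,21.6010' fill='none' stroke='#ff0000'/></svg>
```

1 u = 1 mm; y_m = 73.8236 − y.

[1] `<polyline>` open polyline, #ff0000→score S511 F2000: (222.7182,25.3794) → (98.4266,34.7417) → (197.0763,7.6729) → (232.9872,54.7277)

[2] `<polyline>` line segment, #ff0000→score S511 F2000: (227.6980,37.5069) → (28.5275,68.5159)

[3] `<polyline>` open polyline, #ff0000→score S511 F2000: (219.5321,39.6654) → (238.6323,53.6157) → (139.9036,52.2226)

G21
G90
G00 X222.7182 Y25.3794
M3 S511
G1 X98.4266 Y34.7417 F2000
G1 X197.0763 Y7.6729 F2000
G1 X232.9872 Y54.7277 F2000
M5
G00 X227.6980 Y37.5069
M3 S511
G1 X28.5275 Y68.5159 F2000
M5
G00 X219.5321 Y39.6654
M3 S511
G1 X238.6323 Y53.6157 F2000
G1 X139.9036 Y52.2226 F2000
M5
G00 X0.0000 Y0.0000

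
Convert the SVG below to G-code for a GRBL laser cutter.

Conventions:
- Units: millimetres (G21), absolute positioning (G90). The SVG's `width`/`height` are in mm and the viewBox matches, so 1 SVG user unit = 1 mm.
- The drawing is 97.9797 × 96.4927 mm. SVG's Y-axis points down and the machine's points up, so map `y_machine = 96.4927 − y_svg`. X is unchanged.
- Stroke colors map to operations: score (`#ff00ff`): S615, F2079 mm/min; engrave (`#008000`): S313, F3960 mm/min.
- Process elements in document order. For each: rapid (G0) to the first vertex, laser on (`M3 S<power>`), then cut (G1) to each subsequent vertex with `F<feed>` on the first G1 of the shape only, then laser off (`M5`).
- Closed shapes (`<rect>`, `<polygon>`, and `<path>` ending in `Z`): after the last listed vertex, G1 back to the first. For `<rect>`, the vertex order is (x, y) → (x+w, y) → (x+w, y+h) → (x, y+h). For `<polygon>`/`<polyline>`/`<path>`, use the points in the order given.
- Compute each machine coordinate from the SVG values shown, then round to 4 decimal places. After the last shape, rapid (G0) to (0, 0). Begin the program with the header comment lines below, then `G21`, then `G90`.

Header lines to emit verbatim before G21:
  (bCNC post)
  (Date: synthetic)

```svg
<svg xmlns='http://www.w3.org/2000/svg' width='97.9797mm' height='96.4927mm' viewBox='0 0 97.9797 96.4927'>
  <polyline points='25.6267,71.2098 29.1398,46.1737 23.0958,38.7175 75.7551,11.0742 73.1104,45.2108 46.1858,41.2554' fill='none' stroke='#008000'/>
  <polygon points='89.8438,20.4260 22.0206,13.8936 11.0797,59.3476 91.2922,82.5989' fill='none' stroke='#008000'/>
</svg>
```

(bCNC post)
(Date: synthetic)
G21
G90
G0 X25.6267 Y25.2829
M3 S313
G1 X29.1398 Y50.3190 F3960
G1 X23.0958 Y57.7752
G1 X75.7551 Y85.4185
G1 X73.1104 Y51.2819
G1 X46.1858 Y55.2373
M5
G0 X89.8438 Y76.0667
M3 S313
G1 X22.0206 Y82.5991 F3960
G1 X11.0797 Y37.1451
G1 X91.2922 Y13.8938
G1 X89.8438 Y76.0667
M5
G0 X0.0000 Y0.0000

1 u = 1 mm; y_m = 96.4927 − y.

[1] `<polyline>` open polyline, #008000→engrave S313 F3960: (25.6267,25.2829) → (29.1398,50.3190) → (23.0958,57.7752) → (75.7551,85.4185) → (73.1104,51.2819) → (46.1858,55.2373)

[2] `<polygon>` closed polygon, #008000→engrave S313 F3960: (89.8438,76.0667) → (22.0206,82.5991) → (11.0797,37.1451) → (91.2922,13.8938) → (89.8438,76.0667) (closed)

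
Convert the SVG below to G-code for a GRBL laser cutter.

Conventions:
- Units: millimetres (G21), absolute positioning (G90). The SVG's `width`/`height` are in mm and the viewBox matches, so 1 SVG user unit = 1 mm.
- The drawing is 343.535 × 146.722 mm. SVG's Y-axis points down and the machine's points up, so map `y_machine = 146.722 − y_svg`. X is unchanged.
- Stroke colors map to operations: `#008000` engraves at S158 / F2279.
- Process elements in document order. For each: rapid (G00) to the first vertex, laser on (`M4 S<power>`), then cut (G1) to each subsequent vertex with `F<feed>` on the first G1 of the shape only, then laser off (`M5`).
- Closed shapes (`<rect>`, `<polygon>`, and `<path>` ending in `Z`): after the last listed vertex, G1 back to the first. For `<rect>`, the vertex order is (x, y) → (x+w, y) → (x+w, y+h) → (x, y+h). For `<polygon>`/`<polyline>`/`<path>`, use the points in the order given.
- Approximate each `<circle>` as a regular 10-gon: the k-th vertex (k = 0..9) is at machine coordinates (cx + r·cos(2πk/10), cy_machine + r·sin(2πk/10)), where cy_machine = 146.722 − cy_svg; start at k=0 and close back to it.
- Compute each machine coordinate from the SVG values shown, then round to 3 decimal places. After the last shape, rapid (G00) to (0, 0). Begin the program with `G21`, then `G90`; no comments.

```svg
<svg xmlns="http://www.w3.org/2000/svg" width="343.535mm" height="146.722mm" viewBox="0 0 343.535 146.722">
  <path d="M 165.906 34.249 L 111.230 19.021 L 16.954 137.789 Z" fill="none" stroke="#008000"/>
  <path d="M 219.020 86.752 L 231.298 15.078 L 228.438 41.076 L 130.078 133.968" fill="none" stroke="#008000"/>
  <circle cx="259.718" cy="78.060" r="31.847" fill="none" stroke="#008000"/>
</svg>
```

G21
G90
G00 X165.906 Y112.473
M4 S158
G1 X111.230 Y127.701 F2279
G1 X16.954 Y8.933
G1 X165.906 Y112.473
M5
G00 X219.020 Y59.970
M4 S158
G1 X231.298 Y131.644 F2279
G1 X228.438 Y105.646
G1 X130.078 Y12.754
M5
G00 X291.565 Y68.662
M4 S158
G1 X285.483 Y87.381 F2279
G1 X269.559 Y98.950
G1 X249.877 Y98.950
G1 X233.953 Y87.381
G1 X227.871 Y68.662
G1 X233.953 Y49.943
G1 X249.877 Y38.374
G1 X269.559 Y38.374
G1 X285.483 Y49.943
G1 X291.565 Y68.662
M5
G00 X0.000 Y0.000

viewBox `0 0 343.535 146.722` with mm width/height → 1 unit = 1 mm. Flip: y_m = 146.722 − y_svg.

**Shape 1** — `<path>` closed polygon, stroke `#008000` → engrave (S158, F2279). Machine vertices: (165.906,112.473) → (111.230,127.701) → (16.954,8.933) → (165.906,112.473). Closed: final G1 returns to the first vertex.

**Shape 2** — `<path>` open polyline, stroke `#008000` → engrave (S158, F2279). Machine vertices: (219.020,59.970) → (231.298,131.644) → (228.438,105.646) → (130.078,12.754). Open path.

**Shape 3** — `<circle>` circle, stroke `#008000` → engrave (S158, F2279). Machine vertices: (291.565,68.662) → (285.483,87.381) → (269.559,98.950) → (249.877,98.950) → (233.953,87.381) → (227.871,68.662) → (233.953,49.943) → (249.877,38.374) → (269.559,38.374) → (285.483,49.943) → (291.565,68.662). Closed: final G1 returns to the first vertex.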